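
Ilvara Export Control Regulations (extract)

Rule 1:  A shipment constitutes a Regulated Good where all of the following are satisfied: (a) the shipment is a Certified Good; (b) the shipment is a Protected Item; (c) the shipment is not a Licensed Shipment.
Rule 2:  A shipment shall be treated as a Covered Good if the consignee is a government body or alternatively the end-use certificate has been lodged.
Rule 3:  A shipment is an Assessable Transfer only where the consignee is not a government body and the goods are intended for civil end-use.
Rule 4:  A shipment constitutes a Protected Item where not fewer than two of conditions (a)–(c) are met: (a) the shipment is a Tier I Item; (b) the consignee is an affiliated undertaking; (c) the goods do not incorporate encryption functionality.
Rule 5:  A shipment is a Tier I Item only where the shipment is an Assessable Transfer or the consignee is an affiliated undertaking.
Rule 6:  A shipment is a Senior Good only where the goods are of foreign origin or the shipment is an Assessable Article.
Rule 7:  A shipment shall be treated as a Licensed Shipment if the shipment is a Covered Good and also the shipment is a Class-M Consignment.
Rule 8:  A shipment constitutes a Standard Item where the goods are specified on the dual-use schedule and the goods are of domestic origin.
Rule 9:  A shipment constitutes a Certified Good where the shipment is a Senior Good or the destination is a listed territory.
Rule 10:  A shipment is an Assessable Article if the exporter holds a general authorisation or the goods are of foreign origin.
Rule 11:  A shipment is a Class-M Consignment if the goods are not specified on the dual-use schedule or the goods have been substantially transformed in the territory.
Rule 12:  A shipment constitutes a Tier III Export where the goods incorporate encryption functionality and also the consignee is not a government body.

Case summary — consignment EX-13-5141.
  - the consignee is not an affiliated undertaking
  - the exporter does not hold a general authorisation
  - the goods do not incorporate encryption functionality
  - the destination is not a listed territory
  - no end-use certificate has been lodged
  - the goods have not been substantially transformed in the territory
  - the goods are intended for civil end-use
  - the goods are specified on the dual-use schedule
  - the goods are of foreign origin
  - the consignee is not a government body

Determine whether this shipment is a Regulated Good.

Under rule 10: the exporter holds a general authorisation? no; or the goods are of foreign origin? yes. So the shipment is an Assessable Article.
Under rule 6: the goods are of foreign origin? yes; or Assessable Article (rule 10)? yes. So the shipment is a Senior Good.
Under rule 9: Senior Good (rule 6)? yes; or the destination is a listed territory? no. So the shipment is a Certified Good.
Under rule 3: the consignee is not a government body? yes; and the goods are intended for civil end-use? yes. So the shipment is an Assessable Transfer.
Under rule 5: Assessable Transfer (rule 3)? yes; or the consignee is an affiliated undertaking? no. So the shipment is a Tier I Item.
Under rule 4: Tier I Item (rule 5)? yes; the consignee is an affiliated undertaking? no; the goods do not incorporate encryption functionality? yes — 2 of 3 hold (need ≥2) → satisfied.
Under rule 2: the consignee is a government body? no; or the end-use certificate has been lodged? no. So the shipment is not a Covered Good.
Under rule 11: the goods are not specified on the dual-use schedule? no; or the goods have been substantially transformed in the territory? no. So the shipment is not a Class-M Consignment.
Under rule 7: Covered Good (rule 2)? no; and Class-M Consignment (rule 11)? no. So the shipment is not a Licensed Shipment.
Under rule 1: Certified Good (rule 9)? yes; and Protected Item (rule 4)? yes; and not a Licensed Shipment (rule 7)? yes. So the shipment is a Regulated Good.

Yes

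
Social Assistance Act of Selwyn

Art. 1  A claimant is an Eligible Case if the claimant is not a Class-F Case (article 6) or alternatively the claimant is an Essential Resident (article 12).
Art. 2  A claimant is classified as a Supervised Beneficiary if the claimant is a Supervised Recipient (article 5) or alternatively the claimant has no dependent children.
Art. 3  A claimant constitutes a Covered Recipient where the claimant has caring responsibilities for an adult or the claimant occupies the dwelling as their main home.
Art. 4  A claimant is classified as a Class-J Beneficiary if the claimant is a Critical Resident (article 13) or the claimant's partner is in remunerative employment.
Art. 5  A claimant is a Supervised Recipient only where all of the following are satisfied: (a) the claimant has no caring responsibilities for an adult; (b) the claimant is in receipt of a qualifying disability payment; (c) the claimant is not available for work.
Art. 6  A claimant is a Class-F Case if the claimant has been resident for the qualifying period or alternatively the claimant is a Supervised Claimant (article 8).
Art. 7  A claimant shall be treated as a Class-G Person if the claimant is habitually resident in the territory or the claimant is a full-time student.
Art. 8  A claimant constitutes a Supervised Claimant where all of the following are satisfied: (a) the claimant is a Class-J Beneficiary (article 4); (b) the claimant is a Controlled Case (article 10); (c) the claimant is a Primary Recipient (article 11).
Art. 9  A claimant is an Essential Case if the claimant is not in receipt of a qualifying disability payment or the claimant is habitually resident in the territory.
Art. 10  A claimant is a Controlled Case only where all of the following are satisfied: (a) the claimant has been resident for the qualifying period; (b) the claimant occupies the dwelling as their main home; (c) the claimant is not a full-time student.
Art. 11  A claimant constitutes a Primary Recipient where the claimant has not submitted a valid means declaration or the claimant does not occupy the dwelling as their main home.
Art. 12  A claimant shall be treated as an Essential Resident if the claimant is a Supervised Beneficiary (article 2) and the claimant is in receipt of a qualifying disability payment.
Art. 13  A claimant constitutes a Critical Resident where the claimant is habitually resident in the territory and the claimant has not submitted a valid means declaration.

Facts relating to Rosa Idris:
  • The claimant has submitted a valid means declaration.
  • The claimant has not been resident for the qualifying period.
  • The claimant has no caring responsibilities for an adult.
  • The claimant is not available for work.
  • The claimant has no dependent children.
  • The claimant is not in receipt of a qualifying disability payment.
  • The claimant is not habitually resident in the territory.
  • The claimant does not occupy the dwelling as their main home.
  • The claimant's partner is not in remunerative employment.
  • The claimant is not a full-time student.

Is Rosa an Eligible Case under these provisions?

article 13 — Critical Resident: [the claimant is habitually resident in the territory? no] AND [the claimant has not submitted a valid means declaration? no] → not satisfied.
article 4 — Class-J Beneficiary: [Critical Resident (article 13)? no] OR [the claimant's partner is in remunerative employment? no] → not satisfied.
article 10 — Controlled Case: [the claimant has been resident for the qualifying period? no] AND [the claimant occupies the dwelling as their main home? no] AND [the claimant is not a full-time student? yes] → not satisfied.
article 11 — Primary Recipient: [the claimant has not submitted a valid means declaration? no] OR [the claimant does not occupy the dwelling as their main home? yes] → satisfied.
article 8 — Supervised Claimant: [Class-J Beneficiary (article 4)? no] AND [Controlled Case (article 10)? no] AND [Primary Recipient (article 11)? yes] → not satisfied.
article 6 — Class-F Case: [the claimant has been resident for the qualifying period? no] OR [Supervised Claimant (article 8)? no] → not satisfied.
article 5 — Supervised Recipient: [the claimant has no caring responsibilities for an adult? yes] AND [the claimant is in receipt of a qualifying disability payment? no] AND [the claimant is not available for work? yes] → not satisfied.
article 2 — Supervised Beneficiary: [Supervised Recipient (article 5)? no] OR [the claimant has no dependent children? yes] → satisfied.
article 12 — Essential Resident: [Supervised Beneficiary (article 2)? yes] AND [the claimant is in receipt of a qualifying disability payment? no] → not satisfied.
article 1 — Eligible Case: [not a Class-F Case (article 6)? yes] OR [Essential Resident (article 12)? no] → satisfied.

Yes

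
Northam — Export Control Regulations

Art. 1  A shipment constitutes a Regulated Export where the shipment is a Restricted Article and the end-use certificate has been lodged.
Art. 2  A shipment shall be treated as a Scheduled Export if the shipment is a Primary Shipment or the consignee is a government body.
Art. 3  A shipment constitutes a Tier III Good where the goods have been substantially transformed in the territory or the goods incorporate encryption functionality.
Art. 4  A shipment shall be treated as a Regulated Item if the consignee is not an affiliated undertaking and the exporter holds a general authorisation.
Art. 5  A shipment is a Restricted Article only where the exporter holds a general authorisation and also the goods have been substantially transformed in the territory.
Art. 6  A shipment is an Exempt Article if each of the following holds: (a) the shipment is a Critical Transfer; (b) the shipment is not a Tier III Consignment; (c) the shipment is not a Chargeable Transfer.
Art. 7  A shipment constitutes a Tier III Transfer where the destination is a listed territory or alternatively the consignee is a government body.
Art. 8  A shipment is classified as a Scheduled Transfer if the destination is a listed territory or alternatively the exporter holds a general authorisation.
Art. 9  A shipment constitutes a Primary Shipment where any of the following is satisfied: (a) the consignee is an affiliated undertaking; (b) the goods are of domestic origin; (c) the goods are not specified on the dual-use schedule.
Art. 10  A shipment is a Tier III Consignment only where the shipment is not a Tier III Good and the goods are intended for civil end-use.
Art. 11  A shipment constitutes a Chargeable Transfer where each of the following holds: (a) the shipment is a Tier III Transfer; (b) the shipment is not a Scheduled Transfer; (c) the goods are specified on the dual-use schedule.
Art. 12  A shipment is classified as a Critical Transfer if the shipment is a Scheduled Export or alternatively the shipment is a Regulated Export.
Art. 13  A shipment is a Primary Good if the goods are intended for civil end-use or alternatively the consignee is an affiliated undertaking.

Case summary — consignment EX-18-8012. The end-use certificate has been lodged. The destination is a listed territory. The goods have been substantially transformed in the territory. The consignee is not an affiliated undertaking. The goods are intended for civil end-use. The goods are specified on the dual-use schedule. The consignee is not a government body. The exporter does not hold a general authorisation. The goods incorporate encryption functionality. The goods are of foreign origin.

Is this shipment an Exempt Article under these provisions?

article 9 — Primary Shipment: [the consignee is an affiliated undertaking? no] OR [the goods are of domestic origin? no] OR [the goods are not specified on the dual-use schedule? no] → not satisfied.
article 2 — Scheduled Export: [Primary Shipment (article 9)? no] OR [the consignee is a government body? no] → not satisfied.
article 5 — Restricted Article: [the exporter holds a general authorisation? no] AND [the goods have been substantially transformed in the territory? yes] → not satisfied.
article 1 — Regulated Export: [Restricted Article (article 5)? no] AND [the end-use certificate has been lodged? yes] → not satisfied.
article 12 — Critical Transfer: [Scheduled Export (article 2)? no] OR [Regulated Export (article 1)? no] → not satisfied.
article 3 — Tier III Good: [the goods have been substantially transformed in the territory? yes] OR [the goods incorporate encryption functionality? yes] → satisfied.
article 10 — Tier III Consignment: [not a Tier III Good (article 3)? no] AND [the goods are intended for civil end-use? yes] → not satisfied.
article 7 — Tier III Transfer: [the destination is a listed territory? yes] OR [the consignee is a government body? no] → satisfied.
article 8 — Scheduled Transfer: [the destination is a listed territory? yes] OR [the exporter holds a general authorisation? no] → satisfied.
article 11 — Chargeable Transfer: [Tier III Transfer (article 7)? yes] AND [not a Scheduled Transfer (article 8)? no] AND [the goods are specified on the dual-use schedule? yes] → not satisfied.
article 6 — Exempt Article: [Critical Transfer (article 12)? no] AND [not a Tier III Consignment (article 10)? yes] AND [not a Chargeable Transfer (article 11)? yes] → not satisfied.

No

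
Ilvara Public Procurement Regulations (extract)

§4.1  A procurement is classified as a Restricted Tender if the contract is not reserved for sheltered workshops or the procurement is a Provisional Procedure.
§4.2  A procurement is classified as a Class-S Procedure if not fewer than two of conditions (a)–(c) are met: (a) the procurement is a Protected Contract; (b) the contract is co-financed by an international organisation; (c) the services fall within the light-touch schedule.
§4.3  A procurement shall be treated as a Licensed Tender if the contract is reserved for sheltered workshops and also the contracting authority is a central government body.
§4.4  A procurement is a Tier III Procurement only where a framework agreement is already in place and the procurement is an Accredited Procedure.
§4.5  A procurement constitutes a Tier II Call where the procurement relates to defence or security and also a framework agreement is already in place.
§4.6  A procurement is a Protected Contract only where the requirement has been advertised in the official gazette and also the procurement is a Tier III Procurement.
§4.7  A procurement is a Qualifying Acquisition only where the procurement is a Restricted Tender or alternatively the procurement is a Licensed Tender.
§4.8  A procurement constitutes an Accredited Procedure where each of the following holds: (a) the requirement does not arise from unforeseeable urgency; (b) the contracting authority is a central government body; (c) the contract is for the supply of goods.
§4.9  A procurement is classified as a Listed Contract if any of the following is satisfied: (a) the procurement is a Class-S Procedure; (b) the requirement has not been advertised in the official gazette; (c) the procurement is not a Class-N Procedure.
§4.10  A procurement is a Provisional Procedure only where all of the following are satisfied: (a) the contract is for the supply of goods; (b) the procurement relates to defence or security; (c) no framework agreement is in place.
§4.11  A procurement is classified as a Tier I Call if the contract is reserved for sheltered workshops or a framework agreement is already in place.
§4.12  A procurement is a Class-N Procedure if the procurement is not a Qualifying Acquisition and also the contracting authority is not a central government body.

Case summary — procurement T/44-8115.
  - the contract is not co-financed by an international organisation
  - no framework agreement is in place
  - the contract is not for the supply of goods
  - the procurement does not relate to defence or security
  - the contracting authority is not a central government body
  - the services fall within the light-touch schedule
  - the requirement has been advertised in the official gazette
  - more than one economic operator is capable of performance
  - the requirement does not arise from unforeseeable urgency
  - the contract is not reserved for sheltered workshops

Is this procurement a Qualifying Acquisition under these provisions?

Yes

§4.10 — Provisional Procedure: [the contract is for the supply of goods? no] AND [the procurement relates to defence or security? no] AND [no framework agreement is in place? yes] → not satisfied.
§4.1 — Restricted Tender: [the contract is not reserved for sheltered workshops? yes] OR [Provisional Procedure (§4.10)? no] → satisfied.
§4.3 — Licensed Tender: [the contract is reserved for sheltered workshops? no] AND [the contracting authority is a central government body? no] → not satisfied.
§4.7 — Qualifying Acquisition: [Restricted Tender (§4.1)? yes] OR [Licensed Tender (§4.3)? no] → satisfied.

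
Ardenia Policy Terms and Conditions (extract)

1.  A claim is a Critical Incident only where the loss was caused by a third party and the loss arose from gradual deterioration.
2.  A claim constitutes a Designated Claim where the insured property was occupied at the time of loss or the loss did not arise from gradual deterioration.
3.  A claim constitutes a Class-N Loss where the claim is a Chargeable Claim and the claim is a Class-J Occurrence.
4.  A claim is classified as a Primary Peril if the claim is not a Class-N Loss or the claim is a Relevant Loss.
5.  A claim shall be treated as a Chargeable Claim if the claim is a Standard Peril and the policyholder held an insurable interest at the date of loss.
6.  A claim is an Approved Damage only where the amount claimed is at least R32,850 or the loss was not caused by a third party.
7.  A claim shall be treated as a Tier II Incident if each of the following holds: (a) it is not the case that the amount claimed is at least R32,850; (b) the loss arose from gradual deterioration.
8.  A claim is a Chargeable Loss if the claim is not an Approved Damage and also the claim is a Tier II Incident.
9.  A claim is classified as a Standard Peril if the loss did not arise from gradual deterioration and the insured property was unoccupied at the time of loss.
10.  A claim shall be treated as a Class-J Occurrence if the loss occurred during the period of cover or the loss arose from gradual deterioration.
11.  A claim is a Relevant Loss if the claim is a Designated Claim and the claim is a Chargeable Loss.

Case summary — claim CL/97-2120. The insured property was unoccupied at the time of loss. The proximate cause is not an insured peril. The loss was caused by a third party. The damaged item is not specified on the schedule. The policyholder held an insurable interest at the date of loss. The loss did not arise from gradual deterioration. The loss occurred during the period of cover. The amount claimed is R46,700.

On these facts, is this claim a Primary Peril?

paragraph 9 — Standard Peril: [the loss did not arise from gradual deterioration? yes] AND [the insured property was unoccupied at the time of loss? yes] → satisfied.
paragraph 5 — Chargeable Claim: [Standard Peril (paragraph 9)? yes] AND [the policyholder held an insurable interest at the date of loss? yes] → satisfied.
paragraph 10 — Class-J Occurrence: [the loss occurred during the period of cover? yes] OR [the loss arose from gradual deterioration? no] → satisfied.
paragraph 3 — Class-N Loss: [Chargeable Claim (paragraph 5)? yes] AND [Class-J Occurrence (paragraph 10)? yes] → satisfied.
paragraph 2 — Designated Claim: [the insured property was occupied at the time of loss? no] OR [the loss did not arise from gradual deterioration? yes] → satisfied.
paragraph 6 — Approved Damage: [amount claimed: R46,700 ≥ R32,850? yes] OR [the loss was not caused by a third party? no] → satisfied.
paragraph 7 — Tier II Incident: [amount claimed: R46,700 ≥ R32,850? yes, so negated condition no] AND [the loss arose from gradual deterioration? no] → not satisfied.
paragraph 8 — Chargeable Loss: [not an Approved Damage (paragraph 6)? no] AND [Tier II Incident (paragraph 7)? no] → not satisfied.
paragraph 11 — Relevant Loss: [Designated Claim (paragraph 2)? yes] AND [Chargeable Loss (paragraph 8)? no] → not satisfied.
paragraph 4 — Primary Peril: [not a Class-N Loss (paragraph 3)? no] OR [Relevant Loss (paragraph 11)? no] → not satisfied.

No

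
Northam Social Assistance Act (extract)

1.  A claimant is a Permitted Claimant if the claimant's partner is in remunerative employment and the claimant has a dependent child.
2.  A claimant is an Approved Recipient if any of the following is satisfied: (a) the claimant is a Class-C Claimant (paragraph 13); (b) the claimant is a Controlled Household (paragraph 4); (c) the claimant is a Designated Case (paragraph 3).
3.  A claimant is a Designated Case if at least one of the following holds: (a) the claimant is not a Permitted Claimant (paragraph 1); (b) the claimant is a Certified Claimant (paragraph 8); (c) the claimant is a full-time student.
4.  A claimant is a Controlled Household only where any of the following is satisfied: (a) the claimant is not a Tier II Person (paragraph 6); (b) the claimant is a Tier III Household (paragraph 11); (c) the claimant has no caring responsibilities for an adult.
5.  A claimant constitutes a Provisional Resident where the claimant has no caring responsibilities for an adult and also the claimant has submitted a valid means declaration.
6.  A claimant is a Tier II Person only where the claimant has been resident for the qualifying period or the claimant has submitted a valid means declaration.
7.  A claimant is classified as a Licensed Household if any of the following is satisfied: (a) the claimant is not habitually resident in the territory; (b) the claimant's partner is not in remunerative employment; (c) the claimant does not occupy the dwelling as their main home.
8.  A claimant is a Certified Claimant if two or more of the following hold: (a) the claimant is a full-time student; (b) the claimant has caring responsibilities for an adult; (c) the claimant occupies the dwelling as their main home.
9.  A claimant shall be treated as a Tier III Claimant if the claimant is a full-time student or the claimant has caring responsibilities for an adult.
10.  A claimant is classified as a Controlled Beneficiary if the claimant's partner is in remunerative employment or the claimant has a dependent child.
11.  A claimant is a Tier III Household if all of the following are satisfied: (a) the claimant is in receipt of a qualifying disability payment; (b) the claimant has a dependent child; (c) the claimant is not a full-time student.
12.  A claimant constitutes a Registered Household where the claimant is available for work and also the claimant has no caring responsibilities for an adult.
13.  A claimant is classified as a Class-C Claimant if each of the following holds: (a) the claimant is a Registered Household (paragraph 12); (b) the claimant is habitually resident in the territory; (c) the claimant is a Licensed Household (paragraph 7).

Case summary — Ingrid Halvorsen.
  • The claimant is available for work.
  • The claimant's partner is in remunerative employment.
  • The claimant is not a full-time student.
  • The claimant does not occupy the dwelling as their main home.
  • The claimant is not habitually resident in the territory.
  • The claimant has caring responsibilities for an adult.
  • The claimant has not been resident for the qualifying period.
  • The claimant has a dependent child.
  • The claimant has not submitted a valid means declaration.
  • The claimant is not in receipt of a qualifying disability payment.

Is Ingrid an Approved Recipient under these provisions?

Yes

paragraph 12 — Registered Household: [the claimant is available for work? yes] AND [the claimant has no caring responsibilities for an adult? no] → not satisfied.
paragraph 7 — Licensed Household: [the claimant is not habitually resident in the territory? yes] OR [the claimant's partner is not in remunerative employment? no] OR [the claimant does not occupy the dwelling as their main home? yes] → satisfied.
paragraph 13 — Class-C Claimant: [Registered Household (paragraph 12)? no] AND [the claimant is habitually resident in the territory? no] AND [Licensed Household (paragraph 7)? yes] → not satisfied.
paragraph 6 — Tier II Person: [the claimant has been resident for the qualifying period? no] OR [the claimant has submitted a valid means declaration? no] → not satisfied.
paragraph 11 — Tier III Household: [the claimant is in receipt of a qualifying disability payment? no] AND [the claimant has a dependent child? yes] AND [the claimant is not a full-time student? yes] → not satisfied.
paragraph 4 — Controlled Household: [not a Tier II Person (paragraph 6)? yes] OR [Tier III Household (paragraph 11)? no] OR [the claimant has no caring responsibilities for an adult? no] → satisfied.
paragraph 1 — Permitted Claimant: [the claimant's partner is in remunerative employment? yes] AND [the claimant has a dependent child? yes] → satisfied.
paragraph 8 — Certified Claimant: the claimant is a full-time student? no; the claimant has caring responsibilities for an adult? yes; the claimant occupies the dwelling as their main home? no — 1 of 3 hold (need ≥2) → not satisfied.
paragraph 3 — Designated Case: [not a Permitted Claimant (paragraph 1)? no] OR [Certified Claimant (paragraph 8)? no] OR [the claimant is a full-time student? no] → not satisfied.
paragraph 2 — Approved Recipient: [Class-C Claimant (paragraph 13)? no] OR [Controlled Household (paragraph 4)? yes] OR [Designated Case (paragraph 3)? no] → satisfied.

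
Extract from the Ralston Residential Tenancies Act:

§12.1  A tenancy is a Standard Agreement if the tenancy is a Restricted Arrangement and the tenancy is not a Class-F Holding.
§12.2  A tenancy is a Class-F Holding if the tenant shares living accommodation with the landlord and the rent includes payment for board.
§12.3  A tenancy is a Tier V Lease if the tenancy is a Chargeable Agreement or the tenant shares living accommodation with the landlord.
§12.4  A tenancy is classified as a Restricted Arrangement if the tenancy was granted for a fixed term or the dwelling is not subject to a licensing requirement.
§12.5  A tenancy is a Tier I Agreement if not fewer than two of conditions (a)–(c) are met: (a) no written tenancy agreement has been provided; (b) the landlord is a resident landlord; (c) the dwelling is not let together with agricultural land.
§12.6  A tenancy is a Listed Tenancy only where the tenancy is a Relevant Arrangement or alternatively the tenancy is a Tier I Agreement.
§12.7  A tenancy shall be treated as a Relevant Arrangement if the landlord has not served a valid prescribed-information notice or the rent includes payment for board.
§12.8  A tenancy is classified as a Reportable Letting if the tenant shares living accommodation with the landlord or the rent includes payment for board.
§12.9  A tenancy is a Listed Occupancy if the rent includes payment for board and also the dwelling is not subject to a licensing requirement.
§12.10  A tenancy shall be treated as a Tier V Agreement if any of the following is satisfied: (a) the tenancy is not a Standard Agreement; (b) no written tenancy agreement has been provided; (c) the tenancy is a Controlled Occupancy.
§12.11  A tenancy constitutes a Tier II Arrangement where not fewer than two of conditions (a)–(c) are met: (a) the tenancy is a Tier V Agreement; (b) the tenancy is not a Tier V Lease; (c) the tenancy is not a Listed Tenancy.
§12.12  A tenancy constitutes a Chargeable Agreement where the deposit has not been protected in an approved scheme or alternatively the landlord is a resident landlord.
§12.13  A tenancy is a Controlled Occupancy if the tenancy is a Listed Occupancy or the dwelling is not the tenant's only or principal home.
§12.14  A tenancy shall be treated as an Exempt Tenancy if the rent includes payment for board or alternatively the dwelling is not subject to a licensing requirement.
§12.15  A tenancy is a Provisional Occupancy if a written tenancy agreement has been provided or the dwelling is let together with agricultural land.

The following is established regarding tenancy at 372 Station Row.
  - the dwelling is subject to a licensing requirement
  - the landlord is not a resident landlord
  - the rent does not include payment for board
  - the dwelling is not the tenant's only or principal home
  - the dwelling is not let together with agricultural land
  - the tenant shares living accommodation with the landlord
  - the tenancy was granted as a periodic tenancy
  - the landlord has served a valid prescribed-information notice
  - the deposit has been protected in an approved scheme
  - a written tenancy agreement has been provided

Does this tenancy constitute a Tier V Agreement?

Yes

§12.4 — Restricted Arrangement: [the tenancy was granted for a fixed term? no] OR [the dwelling is not subject to a licensing requirement? no] → not satisfied.
§12.2 — Class-F Holding: [the tenant shares living accommodation with the landlord? yes] AND [the rent includes payment for board? no] → not satisfied.
§12.1 — Standard Agreement: [Restricted Arrangement (§12.4)? no] AND [not a Class-F Holding (§12.2)? yes] → not satisfied.
§12.9 — Listed Occupancy: [the rent includes payment for board? no] AND [the dwelling is not subject to a licensing requirement? no] → not satisfied.
§12.13 — Controlled Occupancy: [Listed Occupancy (§12.9)? no] OR [the dwelling is not the tenant's only or principal home? yes] → satisfied.
§12.10 — Tier V Agreement: [not a Standard Agreement (§12.1)? yes] OR [no written tenancy agreement has been provided? no] OR [Controlled Occupancy (§12.13)? yes] → satisfied.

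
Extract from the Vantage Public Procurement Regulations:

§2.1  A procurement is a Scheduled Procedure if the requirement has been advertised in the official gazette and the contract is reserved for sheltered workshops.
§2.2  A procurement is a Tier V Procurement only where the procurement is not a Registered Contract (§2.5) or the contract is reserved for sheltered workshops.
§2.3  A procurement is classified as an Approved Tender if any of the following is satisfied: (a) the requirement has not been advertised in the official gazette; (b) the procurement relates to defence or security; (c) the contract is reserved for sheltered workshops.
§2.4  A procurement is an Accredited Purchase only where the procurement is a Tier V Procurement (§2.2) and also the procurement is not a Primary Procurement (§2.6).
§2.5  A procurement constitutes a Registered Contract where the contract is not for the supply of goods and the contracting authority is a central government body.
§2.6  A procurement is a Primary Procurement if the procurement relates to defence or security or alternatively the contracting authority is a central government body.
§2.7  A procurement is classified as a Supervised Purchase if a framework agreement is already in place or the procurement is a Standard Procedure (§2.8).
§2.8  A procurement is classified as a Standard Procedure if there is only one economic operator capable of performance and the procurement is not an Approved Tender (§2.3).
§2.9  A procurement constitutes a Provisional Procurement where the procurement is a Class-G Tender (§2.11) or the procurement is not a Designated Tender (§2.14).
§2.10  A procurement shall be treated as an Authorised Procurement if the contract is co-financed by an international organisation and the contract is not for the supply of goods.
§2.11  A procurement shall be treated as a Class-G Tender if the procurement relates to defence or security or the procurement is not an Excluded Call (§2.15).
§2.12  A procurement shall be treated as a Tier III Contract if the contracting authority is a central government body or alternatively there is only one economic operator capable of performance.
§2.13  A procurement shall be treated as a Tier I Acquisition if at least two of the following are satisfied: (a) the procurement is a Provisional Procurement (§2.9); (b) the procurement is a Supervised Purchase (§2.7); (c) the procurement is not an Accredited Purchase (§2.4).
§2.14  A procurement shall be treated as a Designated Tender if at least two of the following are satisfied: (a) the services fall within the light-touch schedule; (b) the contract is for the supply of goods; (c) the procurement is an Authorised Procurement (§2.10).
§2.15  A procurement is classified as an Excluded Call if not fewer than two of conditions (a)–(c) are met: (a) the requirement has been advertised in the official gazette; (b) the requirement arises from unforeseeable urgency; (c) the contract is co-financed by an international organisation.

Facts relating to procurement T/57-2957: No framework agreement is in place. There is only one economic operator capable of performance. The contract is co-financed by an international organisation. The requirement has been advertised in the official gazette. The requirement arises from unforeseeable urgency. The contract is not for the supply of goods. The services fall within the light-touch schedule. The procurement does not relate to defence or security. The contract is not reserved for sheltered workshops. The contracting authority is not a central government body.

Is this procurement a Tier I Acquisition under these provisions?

No

Under §2.15: the requirement has been advertised in the official gazette? yes; the requirement arises from unforeseeable urgency? yes; the contract is co-financed by an international organisation? yes — 3 of 3 hold (need ≥2) → satisfied.
Under §2.11: the procurement relates to defence or security? no; or not an Excluded Call (§2.15)? no. So the procurement is not a Class-G Tender.
Under §2.10: the contract is co-financed by an international organisation? yes; and the contract is not for the supply of goods? yes. So the procurement is an Authorised Procurement.
Under §2.14: the services fall within the light-touch schedule? yes; the contract is for the supply of goods? no; Authorised Procurement (§2.10)? yes — 2 of 3 hold (need ≥2) → satisfied.
Under §2.9: Class-G Tender (§2.11)? no; or not a Designated Tender (§2.14)? no. So the procurement is not a Provisional Procurement.
Under §2.3: the requirement has not been advertised in the official gazette? no; or the procurement relates to defence or security? no; or the contract is reserved for sheltered workshops? no. So the procurement is not an Approved Tender.
Under §2.8: there is only one economic operator capable of performance? yes; and not an Approved Tender (§2.3)? yes. So the procurement is a Standard Procedure.
Under §2.7: a framework agreement is already in place? no; or Standard Procedure (§2.8)? yes. So the procurement is a Supervised Purchase.
Under §2.5: the contract is not for the supply of goods? yes; and the contracting authority is a central government body? no. So the procurement is not a Registered Contract.
Under §2.2: not a Registered Contract (§2.5)? yes; or the contract is reserved for sheltered workshops? no. So the procurement is a Tier V Procurement.
Under §2.6: the procurement relates to defence or security? no; or the contracting authority is a central government body? no. So the procurement is not a Primary Procurement.
Under §2.4: Tier V Procurement (§2.2)? yes; and not a Primary Procurement (§2.6)? yes. So the procurement is an Accredited Purchase.
Under §2.13: Provisional Procurement (§2.9)? no; Supervised Purchase (§2.7)? yes; not an Accredited Purchase (§2.4)? no — 1 of 3 hold (need ≥2) → not satisfied.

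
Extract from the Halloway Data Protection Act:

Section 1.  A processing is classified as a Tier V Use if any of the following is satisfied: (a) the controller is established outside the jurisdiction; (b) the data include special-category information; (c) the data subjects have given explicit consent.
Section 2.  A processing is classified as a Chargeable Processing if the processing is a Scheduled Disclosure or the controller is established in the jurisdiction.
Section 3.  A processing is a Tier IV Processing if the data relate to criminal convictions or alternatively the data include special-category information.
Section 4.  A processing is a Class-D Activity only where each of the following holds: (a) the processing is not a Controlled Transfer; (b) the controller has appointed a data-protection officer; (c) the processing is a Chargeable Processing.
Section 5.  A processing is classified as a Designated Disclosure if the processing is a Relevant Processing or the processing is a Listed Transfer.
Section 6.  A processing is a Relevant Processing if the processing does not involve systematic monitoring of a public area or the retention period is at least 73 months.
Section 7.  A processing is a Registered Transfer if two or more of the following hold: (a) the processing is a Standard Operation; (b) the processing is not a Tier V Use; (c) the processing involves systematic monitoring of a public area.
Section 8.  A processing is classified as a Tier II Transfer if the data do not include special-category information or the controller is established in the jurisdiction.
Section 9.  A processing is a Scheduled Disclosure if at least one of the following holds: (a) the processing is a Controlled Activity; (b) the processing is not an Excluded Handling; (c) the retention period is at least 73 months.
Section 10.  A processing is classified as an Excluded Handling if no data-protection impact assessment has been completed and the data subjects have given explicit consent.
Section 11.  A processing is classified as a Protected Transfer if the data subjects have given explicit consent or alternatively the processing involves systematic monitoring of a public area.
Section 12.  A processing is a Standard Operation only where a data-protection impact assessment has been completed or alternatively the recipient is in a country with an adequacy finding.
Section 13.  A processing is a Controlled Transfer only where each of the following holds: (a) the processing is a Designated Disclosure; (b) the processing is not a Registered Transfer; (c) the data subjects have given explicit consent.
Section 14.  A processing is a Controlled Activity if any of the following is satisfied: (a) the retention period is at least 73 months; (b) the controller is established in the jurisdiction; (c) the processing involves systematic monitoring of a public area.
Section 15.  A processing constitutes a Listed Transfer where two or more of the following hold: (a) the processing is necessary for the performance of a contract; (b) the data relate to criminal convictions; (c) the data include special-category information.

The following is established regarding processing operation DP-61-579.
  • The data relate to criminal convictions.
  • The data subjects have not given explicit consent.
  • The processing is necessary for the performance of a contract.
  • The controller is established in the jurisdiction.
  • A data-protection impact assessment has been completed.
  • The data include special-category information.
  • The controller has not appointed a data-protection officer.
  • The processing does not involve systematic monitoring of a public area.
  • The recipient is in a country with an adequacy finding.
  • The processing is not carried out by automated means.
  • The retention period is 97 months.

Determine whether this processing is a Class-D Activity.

No

section 6 — Relevant Processing: [the processing does not involve systematic monitoring of a public area? yes] OR [retention period: 97 months ≥ 73 months? yes] → satisfied.
section 15 — Listed Transfer: the processing is necessary for the performance of a contract? yes; the data relate to criminal convictions? yes; the data include special-category information? yes — 3 of 3 hold (need ≥2) → satisfied.
section 5 — Designated Disclosure: [Relevant Processing (section 6)? yes] OR [Listed Transfer (section 15)? yes] → satisfied.
section 12 — Standard Operation: [a data-protection impact assessment has been completed? yes] OR [the recipient is in a country with an adequacy finding? yes] → satisfied.
section 1 — Tier V Use: [the controller is established outside the jurisdiction? no] OR [the data include special-category information? yes] OR [the data subjects have given explicit consent? no] → satisfied.
section 7 — Registered Transfer: Standard Operation (section 12)? yes; not a Tier V Use (section 1)? no; the processing involves systematic monitoring of a public area? no — 1 of 3 hold (need ≥2) → not satisfied.
section 13 — Controlled Transfer: [Designated Disclosure (section 5)? yes] AND [not a Registered Transfer (section 7)? yes] AND [the data subjects have given explicit consent? no] → not satisfied.
section 14 — Controlled Activity: [retention period: 97 months ≥ 73 months? yes] OR [the controller is established in the jurisdiction? yes] OR [the processing involves systematic monitoring of a public area? no] → satisfied.
section 10 — Excluded Handling: [no data-protection impact assessment has been completed? no] AND [the data subjects have given explicit consent? no] → not satisfied.
section 9 — Scheduled Disclosure: [Controlled Activity (section 14)? yes] OR [not an Excluded Handling (section 10)? yes] OR [retention period: 97 months ≥ 73 months? yes] → satisfied.
section 2 — Chargeable Processing: [Scheduled Disclosure (section 9)? yes] OR [the controller is established in the jurisdiction? yes] → satisfied.
section 4 — Class-D Activity: [not a Controlled Transfer (section 13)? yes] AND [the controller has appointed a data-protection officer? no] AND [Chargeable Processing (section 2)? yes] → not satisfied.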